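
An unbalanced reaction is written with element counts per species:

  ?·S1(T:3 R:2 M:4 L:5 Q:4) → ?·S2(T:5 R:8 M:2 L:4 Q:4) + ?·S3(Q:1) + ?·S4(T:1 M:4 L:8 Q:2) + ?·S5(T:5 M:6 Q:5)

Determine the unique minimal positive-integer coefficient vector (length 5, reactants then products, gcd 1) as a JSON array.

T: 4·3 = 12 | 1·5+3·0+2·1+1·5 = 12
R: 4·2 = 8 | 1·8+3·0+2·0+1·0 = 8
M: 4·4 = 16 | 1·2+3·0+2·4+1·6 = 16
L: 4·5 = 20 | 1·4+3·0+2·8+1·0 = 20
Q: 4·4 = 16 | 1·4+3·1+2·2+1·5 = 16
gcd(4,1,3,2,1) = 1

Coefficients: [4, 1, 3, 2, 1]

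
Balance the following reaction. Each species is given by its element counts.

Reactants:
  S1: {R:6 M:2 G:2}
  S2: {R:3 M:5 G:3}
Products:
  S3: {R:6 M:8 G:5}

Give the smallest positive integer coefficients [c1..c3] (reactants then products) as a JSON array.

Coefficients: [1, 6, 4]

R: 1·6+6·3 = 24 | 4·6 = 24
M: 1·2+6·5 = 32 | 4·8 = 32
G: 1·2+6·3 = 20 | 4·5 = 20
gcd(1,6,4) = 1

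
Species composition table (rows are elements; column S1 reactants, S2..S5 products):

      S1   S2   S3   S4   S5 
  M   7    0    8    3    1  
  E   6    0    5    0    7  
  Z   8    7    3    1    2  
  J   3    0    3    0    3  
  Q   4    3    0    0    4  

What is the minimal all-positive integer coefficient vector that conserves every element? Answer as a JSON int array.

M: 6·7 = 42 | 4·0+3·8+5·3+3·1 = 42
E: 6·6 = 36 | 4·0+3·5+5·0+3·7 = 36
Z: 6·8 = 48 | 4·7+3·3+5·1+3·2 = 48
J: 6·3 = 18 | 4·0+3·3+5·0+3·3 = 18
Q: 6·4 = 24 | 4·3+3·0+5·0+3·4 = 24
gcd(6,4,3,5,3) = 1

Coefficients: [6, 4, 3, 5, 3]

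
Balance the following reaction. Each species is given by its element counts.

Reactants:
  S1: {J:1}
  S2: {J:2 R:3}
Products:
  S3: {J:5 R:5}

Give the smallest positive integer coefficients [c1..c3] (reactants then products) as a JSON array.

Coefficients: [5, 5, 3]

J: 5·1+5·2 = 15 | 3·5 = 15
R: 5·0+5·3 = 15 | 3·5 = 15
gcd(5,5,3) = 1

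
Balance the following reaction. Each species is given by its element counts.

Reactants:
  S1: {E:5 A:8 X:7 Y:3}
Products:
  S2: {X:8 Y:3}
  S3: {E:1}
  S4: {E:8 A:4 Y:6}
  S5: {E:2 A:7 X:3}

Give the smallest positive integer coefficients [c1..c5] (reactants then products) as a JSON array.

E: 4·5 = 20 | 2·0+4·1+1·8+4·2 = 20
A: 4·8 = 32 | 2·0+4·0+1·4+4·7 = 32
X: 4·7 = 28 | 2·8+4·0+1·0+4·3 = 28
Y: 4·3 = 12 | 2·3+4·0+1·6+4·0 = 12
gcd(4,2,4,1,4) = 1

Coefficients: [4, 2, 4, 1, 4]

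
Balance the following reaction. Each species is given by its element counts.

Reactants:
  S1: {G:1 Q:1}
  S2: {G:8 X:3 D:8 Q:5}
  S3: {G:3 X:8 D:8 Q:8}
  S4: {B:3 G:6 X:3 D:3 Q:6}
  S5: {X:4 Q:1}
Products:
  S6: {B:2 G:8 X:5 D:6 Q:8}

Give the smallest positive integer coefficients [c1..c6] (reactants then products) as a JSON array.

B: 5·0+2·0+1·0+4·3+1·0 = 12 | 6·2 = 12
G: 5·1+2·8+1·3+4·6+1·0 = 48 | 6·8 = 48
X: 5·0+2·3+1·8+4·3+1·4 = 30 | 6·5 = 30
D: 5·0+2·8+1·8+4·3+1·0 = 36 | 6·6 = 36
Q: 5·1+2·5+1·8+4·6+1·1 = 48 | 6·8 = 48
gcd(5,2,1,4,1,6) = 1

Coefficients: [5, 2, 1, 4, 1, 6]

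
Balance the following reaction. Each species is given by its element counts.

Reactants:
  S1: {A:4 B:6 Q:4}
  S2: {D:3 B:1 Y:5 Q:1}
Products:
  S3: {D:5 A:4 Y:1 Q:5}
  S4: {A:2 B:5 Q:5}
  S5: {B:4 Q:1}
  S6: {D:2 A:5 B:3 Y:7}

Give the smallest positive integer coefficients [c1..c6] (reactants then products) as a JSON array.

D: 5·0+3·3 = 9 | 1·5+3·0+3·0+2·2 = 9
A: 5·4+3·0 = 20 | 1·4+3·2+3·0+2·5 = 20
B: 5·6+3·1 = 33 | 1·0+3·5+3·4+2·3 = 33
Y: 5·0+3·5 = 15 | 1·1+3·0+3·0+2·7 = 15
Q: 5·4+3·1 = 23 | 1·5+3·5+3·1+2·0 = 23
gcd(5,3,1,3,3,2) = 1

Coefficients: [5, 3, 1, 3, 3, 2]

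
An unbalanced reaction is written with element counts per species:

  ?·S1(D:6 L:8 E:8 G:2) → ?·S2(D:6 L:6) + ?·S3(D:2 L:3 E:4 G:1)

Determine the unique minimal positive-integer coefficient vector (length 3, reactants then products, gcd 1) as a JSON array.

D: 3·6 = 18 | 1·6+6·2 = 18
L: 3·8 = 24 | 1·6+6·3 = 24
E: 3·8 = 24 | 1·0+6·4 = 24
G: 3·2 = 6 | 1·0+6·1 = 6
gcd(3,1,6) = 1

Coefficients: [3, 1, 6]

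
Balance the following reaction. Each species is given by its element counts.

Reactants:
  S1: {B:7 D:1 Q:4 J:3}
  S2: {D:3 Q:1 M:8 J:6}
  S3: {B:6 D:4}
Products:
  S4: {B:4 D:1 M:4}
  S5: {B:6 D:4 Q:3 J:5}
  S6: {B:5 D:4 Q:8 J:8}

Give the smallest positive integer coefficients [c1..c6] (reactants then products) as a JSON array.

B: 5·7+3·0+4·6 = 59 | 6·4+5·6+1·5 = 59
D: 5·1+3·3+4·4 = 30 | 6·1+5·4+1·4 = 30
Q: 5·4+3·1+4·0 = 23 | 6·0+5·3+1·8 = 23
M: 5·0+3·8+4·0 = 24 | 6·4+5·0+1·0 = 24
J: 5·3+3·6+4·0 = 33 | 6·0+5·5+1·8 = 33
gcd(5,3,4,6,5,1) = 1

Coefficients: [5, 3, 4, 6, 5, 1]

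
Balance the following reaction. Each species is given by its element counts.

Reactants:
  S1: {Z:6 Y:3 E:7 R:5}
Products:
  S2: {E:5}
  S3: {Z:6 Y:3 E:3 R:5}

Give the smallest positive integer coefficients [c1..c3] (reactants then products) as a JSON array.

Coefficients: [5, 4, 5]

Z: 5·6 = 30 | 4·0+5·6 = 30
Y: 5·3 = 15 | 4·0+5·3 = 15
E: 5·7 = 35 | 4·5+5·3 = 35
R: 5·5 = 25 | 4·0+5·5 = 25
gcd(5,4,5) = 1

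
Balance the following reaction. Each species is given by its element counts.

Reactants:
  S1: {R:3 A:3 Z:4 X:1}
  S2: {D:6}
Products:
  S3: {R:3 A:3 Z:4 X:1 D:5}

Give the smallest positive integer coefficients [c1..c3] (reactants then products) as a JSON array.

R: 6·3+5·0 = 18 | 6·3 = 18
A: 6·3+5·0 = 18 | 6·3 = 18
Z: 6·4+5·0 = 24 | 6·4 = 24
X: 6·1+5·0 = 6 | 6·1 = 6
D: 6·0+5·6 = 30 | 6·5 = 30
gcd(6,5,6) = 1

Coefficients: [6, 5, 6]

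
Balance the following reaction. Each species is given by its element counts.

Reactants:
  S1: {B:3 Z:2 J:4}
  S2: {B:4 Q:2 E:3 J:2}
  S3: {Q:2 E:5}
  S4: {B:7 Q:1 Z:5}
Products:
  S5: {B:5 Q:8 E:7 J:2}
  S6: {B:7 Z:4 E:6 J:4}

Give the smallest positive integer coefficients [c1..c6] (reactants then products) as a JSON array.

Coefficients: [3, 5, 6, 2, 3, 4]

B: 3·3+5·4+6·0+2·7 = 43 | 3·5+4·7 = 43
Q: 3·0+5·2+6·2+2·1 = 24 | 3·8+4·0 = 24
Z: 3·2+5·0+6·0+2·5 = 16 | 3·0+4·4 = 16
E: 3·0+5·3+6·5+2·0 = 45 | 3·7+4·6 = 45
J: 3·4+5·2+6·0+2·0 = 22 | 3·2+4·4 = 22
gcd(3,5,6,2,3,4) = 1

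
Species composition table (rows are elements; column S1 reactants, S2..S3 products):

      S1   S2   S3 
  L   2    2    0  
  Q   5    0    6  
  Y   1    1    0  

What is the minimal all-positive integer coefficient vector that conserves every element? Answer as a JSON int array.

Coefficients: [6, 6, 5]

L: 6·2 = 12 | 6·2+5·0 = 12
Q: 6·5 = 30 | 6·0+5·6 = 30
Y: 6·1 = 6 | 6·1+5·0 = 6
gcd(6,6,5) = 1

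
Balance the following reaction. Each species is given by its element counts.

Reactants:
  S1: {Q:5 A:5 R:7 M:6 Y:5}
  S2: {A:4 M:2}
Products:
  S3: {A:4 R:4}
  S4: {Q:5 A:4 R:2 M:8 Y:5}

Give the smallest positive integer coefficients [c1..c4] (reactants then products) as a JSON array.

Coefficients: [4, 4, 5, 4]

Q: 4·5+4·0 = 20 | 5·0+4·5 = 20
A: 4·5+4·4 = 36 | 5·4+4·4 = 36
R: 4·7+4·0 = 28 | 5·4+4·2 = 28
M: 4·6+4·2 = 32 | 5·0+4·8 = 32
Y: 4·5+4·0 = 20 | 5·0+4·5 = 20
gcd(4,4,5,4) = 1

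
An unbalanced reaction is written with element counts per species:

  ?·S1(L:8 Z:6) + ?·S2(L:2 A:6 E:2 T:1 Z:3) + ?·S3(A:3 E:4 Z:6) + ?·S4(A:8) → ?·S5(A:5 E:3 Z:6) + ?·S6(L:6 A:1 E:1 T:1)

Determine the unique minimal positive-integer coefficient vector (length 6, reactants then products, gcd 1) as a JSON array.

Coefficients: [1, 2, 4, 1, 6, 2]

L: 1·8+2·2+4·0+1·0 = 12 | 6·0+2·6 = 12
A: 1·0+2·6+4·3+1·8 = 32 | 6·5+2·1 = 32
E: 1·0+2·2+4·4+1·0 = 20 | 6·3+2·1 = 20
T: 1·0+2·1+4·0+1·0 = 2 | 6·0+2·1 = 2
Z: 1·6+2·3+4·6+1·0 = 36 | 6·6+2·0 = 36
gcd(1,2,4,1,6,2) = 1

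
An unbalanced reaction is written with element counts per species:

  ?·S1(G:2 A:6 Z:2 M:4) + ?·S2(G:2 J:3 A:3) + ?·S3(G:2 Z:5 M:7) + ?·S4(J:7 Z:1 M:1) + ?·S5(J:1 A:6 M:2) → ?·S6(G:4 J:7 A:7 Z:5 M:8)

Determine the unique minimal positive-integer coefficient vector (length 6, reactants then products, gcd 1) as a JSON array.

Coefficients: [1, 6, 5, 3, 3, 6]

G: 1·2+6·2+5·2+3·0+3·0 = 24 | 6·4 = 24
J: 1·0+6·3+5·0+3·7+3·1 = 42 | 6·7 = 42
A: 1·6+6·3+5·0+3·0+3·6 = 42 | 6·7 = 42
Z: 1·2+6·0+5·5+3·1+3·0 = 30 | 6·5 = 30
M: 1·4+6·0+5·7+3·1+3·2 = 48 | 6·8 = 48
gcd(1,6,5,3,3,6) = 1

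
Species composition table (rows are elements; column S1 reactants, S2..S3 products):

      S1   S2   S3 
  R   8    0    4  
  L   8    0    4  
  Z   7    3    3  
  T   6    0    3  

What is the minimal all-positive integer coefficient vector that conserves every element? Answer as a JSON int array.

R: 3·8 = 24 | 1·0+6·4 = 24
L: 3·8 = 24 | 1·0+6·4 = 24
Z: 3·7 = 21 | 1·3+6·3 = 21
T: 3·6 = 18 | 1·0+6·3 = 18
gcd(3,1,6) = 1

Coefficients: [3, 1, 6]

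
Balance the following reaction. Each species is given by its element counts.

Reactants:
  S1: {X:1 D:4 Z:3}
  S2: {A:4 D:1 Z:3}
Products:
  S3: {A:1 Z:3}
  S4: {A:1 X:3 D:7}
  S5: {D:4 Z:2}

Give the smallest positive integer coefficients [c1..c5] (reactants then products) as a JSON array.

A: 6·0+2·4 = 8 | 6·1+2·1+3·0 = 8
X: 6·1+2·0 = 6 | 6·0+2·3+3·0 = 6
D: 6·4+2·1 = 26 | 6·0+2·7+3·4 = 26
Z: 6·3+2·3 = 24 | 6·3+2·0+3·2 = 24
gcd(6,2,6,2,3) = 1

Coefficients: [6, 2, 6, 2, 3]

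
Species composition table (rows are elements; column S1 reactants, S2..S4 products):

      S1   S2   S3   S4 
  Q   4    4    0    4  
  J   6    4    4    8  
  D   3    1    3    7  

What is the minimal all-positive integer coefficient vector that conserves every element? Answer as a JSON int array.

Q: 6·4 = 24 | 5·4+2·0+1·4 = 24
J: 6·6 = 36 | 5·4+2·4+1·8 = 36
D: 6·3 = 18 | 5·1+2·3+1·7 = 18
gcd(6,5,2,1) = 1

Coefficients: [6, 5, 2, 1]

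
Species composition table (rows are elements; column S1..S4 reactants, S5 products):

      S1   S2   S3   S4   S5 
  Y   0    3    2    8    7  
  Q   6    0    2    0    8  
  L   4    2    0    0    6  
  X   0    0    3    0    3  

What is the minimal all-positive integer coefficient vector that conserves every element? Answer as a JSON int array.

Y: 4·0+4·3+4·2+1·8 = 28 | 4·7 = 28
Q: 4·6+4·0+4·2+1·0 = 32 | 4·8 = 32
L: 4·4+4·2+4·0+1·0 = 24 | 4·6 = 24
X: 4·0+4·0+4·3+1·0 = 12 | 4·3 = 12
gcd(4,4,4,1,4) = 1

Coefficients: [4, 4, 4, 1, 4]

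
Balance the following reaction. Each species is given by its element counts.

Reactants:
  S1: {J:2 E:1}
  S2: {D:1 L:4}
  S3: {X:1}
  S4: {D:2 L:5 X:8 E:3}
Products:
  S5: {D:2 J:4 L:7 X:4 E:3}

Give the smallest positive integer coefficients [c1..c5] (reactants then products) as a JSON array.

Coefficients: [6, 4, 4, 1, 3]

D: 6·0+4·1+4·0+1·2 = 6 | 3·2 = 6
J: 6·2+4·0+4·0+1·0 = 12 | 3·4 = 12
L: 6·0+4·4+4·0+1·5 = 21 | 3·7 = 21
X: 6·0+4·0+4·1+1·8 = 12 | 3·4 = 12
E: 6·1+4·0+4·0+1·3 = 9 | 3·3 = 9
gcd(6,4,4,1,3) = 1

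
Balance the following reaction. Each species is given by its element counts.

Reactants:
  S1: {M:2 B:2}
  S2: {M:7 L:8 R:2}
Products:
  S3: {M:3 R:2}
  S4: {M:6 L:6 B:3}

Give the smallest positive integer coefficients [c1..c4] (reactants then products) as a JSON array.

M: 6·2+3·7 = 33 | 3·3+4·6 = 33
L: 6·0+3·8 = 24 | 3·0+4·6 = 24
R: 6·0+3·2 = 6 | 3·2+4·0 = 6
B: 6·2+3·0 = 12 | 3·0+4·3 = 12
gcd(6,3,3,4) = 1

Coefficients: [6, 3, 3, 4]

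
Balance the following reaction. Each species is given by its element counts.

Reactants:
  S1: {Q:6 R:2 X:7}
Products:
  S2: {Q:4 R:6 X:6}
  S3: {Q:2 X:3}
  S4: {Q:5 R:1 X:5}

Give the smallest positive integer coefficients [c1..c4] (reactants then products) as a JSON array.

Coefficients: [5, 1, 3, 4]

Q: 5·6 = 30 | 1·4+3·2+4·5 = 30
R: 5·2 = 10 | 1·6+3·0+4·1 = 10
X: 5·7 = 35 | 1·6+3·3+4·5 = 35
gcd(5,1,3,4) = 1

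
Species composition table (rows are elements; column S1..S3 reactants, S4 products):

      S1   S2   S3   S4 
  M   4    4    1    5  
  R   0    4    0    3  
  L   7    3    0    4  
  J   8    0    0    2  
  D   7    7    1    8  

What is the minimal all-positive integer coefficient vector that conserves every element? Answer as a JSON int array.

Coefficients: [1, 3, 4, 4]

M: 1·4+3·4+4·1 = 20 | 4·5 = 20
R: 1·0+3·4+4·0 = 12 | 4·3 = 12
L: 1·7+3·3+4·0 = 16 | 4·4 = 16
J: 1·8+3·0+4·0 = 8 | 4·2 = 8
D: 1·7+3·7+4·1 = 32 | 4·8 = 32
gcd(1,3,4,4) = 1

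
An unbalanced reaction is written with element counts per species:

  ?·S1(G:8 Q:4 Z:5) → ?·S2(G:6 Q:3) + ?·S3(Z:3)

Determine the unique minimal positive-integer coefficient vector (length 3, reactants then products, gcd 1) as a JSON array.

Coefficients: [3, 4, 5]

G: 3·8 = 24 | 4·6+5·0 = 24
Q: 3·4 = 12 | 4·3+5·0 = 12
Z: 3·5 = 15 | 4·0+5·3 = 15
gcd(3,4,5) = 1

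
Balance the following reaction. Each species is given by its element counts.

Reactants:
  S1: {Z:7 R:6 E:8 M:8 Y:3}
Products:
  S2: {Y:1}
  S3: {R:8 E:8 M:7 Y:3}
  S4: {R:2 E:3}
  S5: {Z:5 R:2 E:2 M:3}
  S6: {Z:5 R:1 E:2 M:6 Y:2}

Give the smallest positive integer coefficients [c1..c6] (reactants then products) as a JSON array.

Coefficients: [5, 4, 1, 6, 3, 4]

Z: 5·7 = 35 | 4·0+1·0+6·0+3·5+4·5 = 35
R: 5·6 = 30 | 4·0+1·8+6·2+3·2+4·1 = 30
E: 5·8 = 40 | 4·0+1·8+6·3+3·2+4·2 = 40
M: 5·8 = 40 | 4·0+1·7+6·0+3·3+4·6 = 40
Y: 5·3 = 15 | 4·1+1·3+6·0+3·0+4·2 = 15
gcd(5,4,1,6,3,4) = 1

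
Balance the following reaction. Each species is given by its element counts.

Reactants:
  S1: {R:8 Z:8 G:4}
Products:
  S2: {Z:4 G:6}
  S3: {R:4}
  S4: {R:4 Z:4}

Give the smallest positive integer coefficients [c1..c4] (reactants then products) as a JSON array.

Coefficients: [3, 2, 2, 4]

R: 3·8 = 24 | 2·0+2·4+4·4 = 24
Z: 3·8 = 24 | 2·4+2·0+4·4 = 24
G: 3·4 = 12 | 2·6+2·0+4·0 = 12
gcd(3,2,2,4) = 1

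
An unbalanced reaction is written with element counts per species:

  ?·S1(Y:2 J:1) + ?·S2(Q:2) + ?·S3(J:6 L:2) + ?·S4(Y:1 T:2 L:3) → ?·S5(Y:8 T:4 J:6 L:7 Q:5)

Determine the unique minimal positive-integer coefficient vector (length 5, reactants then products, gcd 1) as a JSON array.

Y: 6·2+5·0+1·0+4·1 = 16 | 2·8 = 16
T: 6·0+5·0+1·0+4·2 = 8 | 2·4 = 8
J: 6·1+5·0+1·6+4·0 = 12 | 2·6 = 12
L: 6·0+5·0+1·2+4·3 = 14 | 2·7 = 14
Q: 6·0+5·2+1·0+4·0 = 10 | 2·5 = 10
gcd(6,5,1,4,2) = 1

Coefficients: [6, 5, 1, 4, 2]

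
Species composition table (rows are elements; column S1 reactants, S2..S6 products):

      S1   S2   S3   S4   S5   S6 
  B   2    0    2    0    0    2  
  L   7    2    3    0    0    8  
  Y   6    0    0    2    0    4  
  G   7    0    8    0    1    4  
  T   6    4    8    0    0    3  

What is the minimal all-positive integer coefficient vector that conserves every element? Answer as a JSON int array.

B: 3·2 = 6 | 1·0+1·2+5·0+5·0+2·2 = 6
L: 3·7 = 21 | 1·2+1·3+5·0+5·0+2·8 = 21
Y: 3·6 = 18 | 1·0+1·0+5·2+5·0+2·4 = 18
G: 3·7 = 21 | 1·0+1·8+5·0+5·1+2·4 = 21
T: 3·6 = 18 | 1·4+1·8+5·0+5·0+2·3 = 18
gcd(3,1,1,5,5,2) = 1

Coefficients: [3, 1, 1, 5, 5, 2]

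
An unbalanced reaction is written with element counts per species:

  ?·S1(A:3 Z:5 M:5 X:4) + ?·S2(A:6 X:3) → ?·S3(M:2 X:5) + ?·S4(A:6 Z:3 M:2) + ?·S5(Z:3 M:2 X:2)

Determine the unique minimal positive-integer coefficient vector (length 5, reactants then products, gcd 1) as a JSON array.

Coefficients: [6, 3, 5, 6, 4]

A: 6·3+3·6 = 36 | 5·0+6·6+4·0 = 36
Z: 6·5+3·0 = 30 | 5·0+6·3+4·3 = 30
M: 6·5+3·0 = 30 | 5·2+6·2+4·2 = 30
X: 6·4+3·3 = 33 | 5·5+6·0+4·2 = 33
gcd(6,3,5,6,4) = 1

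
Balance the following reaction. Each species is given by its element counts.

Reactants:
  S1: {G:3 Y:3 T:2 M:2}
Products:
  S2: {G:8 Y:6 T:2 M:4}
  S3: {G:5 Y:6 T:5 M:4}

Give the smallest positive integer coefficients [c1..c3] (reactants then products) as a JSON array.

G: 6·3 = 18 | 1·8+2·5 = 18
Y: 6·3 = 18 | 1·6+2·6 = 18
T: 6·2 = 12 | 1·2+2·5 = 12
M: 6·2 = 12 | 1·4+2·4 = 12
gcd(6,1,2) = 1

Coefficients: [6, 1, 2]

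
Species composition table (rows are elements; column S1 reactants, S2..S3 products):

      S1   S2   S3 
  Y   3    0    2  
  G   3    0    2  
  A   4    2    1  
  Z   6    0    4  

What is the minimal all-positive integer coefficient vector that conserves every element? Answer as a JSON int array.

Coefficients: [4, 5, 6]

Y: 4·3 = 12 | 5·0+6·2 = 12
G: 4·3 = 12 | 5·0+6·2 = 12
A: 4·4 = 16 | 5·2+6·1 = 16
Z: 4·6 = 24 | 5·0+6·4 = 24
gcd(4,5,6) = 1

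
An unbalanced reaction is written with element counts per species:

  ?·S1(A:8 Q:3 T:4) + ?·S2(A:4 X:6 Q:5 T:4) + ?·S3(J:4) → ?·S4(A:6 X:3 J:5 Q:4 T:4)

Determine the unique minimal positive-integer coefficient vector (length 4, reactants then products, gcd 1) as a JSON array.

A: 2·8+2·4+5·0 = 24 | 4·6 = 24
X: 2·0+2·6+5·0 = 12 | 4·3 = 12
J: 2·0+2·0+5·4 = 20 | 4·5 = 20
Q: 2·3+2·5+5·0 = 16 | 4·4 = 16
T: 2·4+2·4+5·0 = 16 | 4·4 = 16
gcd(2,2,5,4) = 1

Coefficients: [2, 2, 5, 4]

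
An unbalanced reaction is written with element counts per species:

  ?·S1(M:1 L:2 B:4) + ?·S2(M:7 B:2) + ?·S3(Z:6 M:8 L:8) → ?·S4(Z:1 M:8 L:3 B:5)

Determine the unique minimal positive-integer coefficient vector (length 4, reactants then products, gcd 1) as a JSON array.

Coefficients: [5, 5, 1, 6]

Z: 5·0+5·0+1·6 = 6 | 6·1 = 6
M: 5·1+5·7+1·8 = 48 | 6·8 = 48
L: 5·2+5·0+1·8 = 18 | 6·3 = 18
B: 5·4+5·2+1·0 = 30 | 6·5 = 30
gcd(5,5,1,6) = 1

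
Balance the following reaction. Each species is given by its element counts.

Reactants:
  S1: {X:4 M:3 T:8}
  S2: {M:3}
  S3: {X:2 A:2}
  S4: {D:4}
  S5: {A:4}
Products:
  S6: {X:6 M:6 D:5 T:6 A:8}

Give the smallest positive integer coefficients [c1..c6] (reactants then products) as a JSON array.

X: 3·4+5·0+6·2+5·0+5·0 = 24 | 4·6 = 24
M: 3·3+5·3+6·0+5·0+5·0 = 24 | 4·6 = 24
D: 3·0+5·0+6·0+5·4+5·0 = 20 | 4·5 = 20
T: 3·8+5·0+6·0+5·0+5·0 = 24 | 4·6 = 24
A: 3·0+5·0+6·2+5·0+5·4 = 32 | 4·8 = 32
gcd(3,5,6,5,5,4) = 1

Coefficients: [3, 5, 6, 5, 5, 4]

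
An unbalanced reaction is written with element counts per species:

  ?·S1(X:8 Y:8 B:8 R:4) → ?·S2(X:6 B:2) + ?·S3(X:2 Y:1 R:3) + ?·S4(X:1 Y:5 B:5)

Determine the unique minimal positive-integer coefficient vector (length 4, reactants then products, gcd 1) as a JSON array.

X: 3·8 = 24 | 2·6+4·2+4·1 = 24
Y: 3·8 = 24 | 2·0+4·1+4·5 = 24
B: 3·8 = 24 | 2·2+4·0+4·5 = 24
R: 3·4 = 12 | 2·0+4·3+4·0 = 12
gcd(3,2,4,4) = 1

Coefficients: [3, 2, 4, 4]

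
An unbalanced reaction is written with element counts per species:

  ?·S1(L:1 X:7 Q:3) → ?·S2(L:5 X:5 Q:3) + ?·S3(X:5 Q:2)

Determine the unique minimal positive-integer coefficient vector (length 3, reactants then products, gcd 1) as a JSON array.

L: 5·1 = 5 | 1·5+6·0 = 5
X: 5·7 = 35 | 1·5+6·5 = 35
Q: 5·3 = 15 | 1·3+6·2 = 15
gcd(5,1,6) = 1

Coefficients: [5, 1, 6]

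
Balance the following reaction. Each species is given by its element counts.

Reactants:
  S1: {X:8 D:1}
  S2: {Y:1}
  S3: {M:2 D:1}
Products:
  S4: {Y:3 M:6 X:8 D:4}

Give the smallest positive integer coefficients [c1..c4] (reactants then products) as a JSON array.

Y: 1·0+3·1+3·0 = 3 | 1·3 = 3
M: 1·0+3·0+3·2 = 6 | 1·6 = 6
X: 1·8+3·0+3·0 = 8 | 1·8 = 8
D: 1·1+3·0+3·1 = 4 | 1·4 = 4
gcd(1,3,3,1) = 1

Coefficients: [1, 3, 3, 1]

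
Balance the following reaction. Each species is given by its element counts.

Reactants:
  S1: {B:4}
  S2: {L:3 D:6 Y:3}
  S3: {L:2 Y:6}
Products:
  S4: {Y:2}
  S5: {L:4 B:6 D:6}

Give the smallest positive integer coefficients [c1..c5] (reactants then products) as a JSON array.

Coefficients: [3, 2, 1, 6, 2]

L: 3·0+2·3+1·2 = 8 | 6·0+2·4 = 8
B: 3·4+2·0+1·0 = 12 | 6·0+2·6 = 12
D: 3·0+2·6+1·0 = 12 | 6·0+2·6 = 12
Y: 3·0+2·3+1·6 = 12 | 6·2+2·0 = 12
gcd(3,2,1,6,2) = 1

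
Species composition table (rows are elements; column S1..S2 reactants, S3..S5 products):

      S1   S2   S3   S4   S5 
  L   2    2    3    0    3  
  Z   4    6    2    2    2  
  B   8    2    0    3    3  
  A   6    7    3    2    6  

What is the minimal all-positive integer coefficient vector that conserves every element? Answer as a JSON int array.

L: 2·2+1·2 = 6 | 1·3+5·0+1·3 = 6
Z: 2·4+1·6 = 14 | 1·2+5·2+1·2 = 14
B: 2·8+1·2 = 18 | 1·0+5·3+1·3 = 18
A: 2·6+1·7 = 19 | 1·3+5·2+1·6 = 19
gcd(2,1,1,5,1) = 1

Coefficients: [2, 1, 1, 5, 1]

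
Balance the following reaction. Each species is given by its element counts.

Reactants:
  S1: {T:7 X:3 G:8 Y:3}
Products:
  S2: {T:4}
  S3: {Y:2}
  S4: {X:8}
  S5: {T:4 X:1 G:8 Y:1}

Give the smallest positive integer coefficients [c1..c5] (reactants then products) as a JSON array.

Coefficients: [4, 3, 4, 1, 4]

T: 4·7 = 28 | 3·4+4·0+1·0+4·4 = 28
X: 4·3 = 12 | 3·0+4·0+1·8+4·1 = 12
G: 4·8 = 32 | 3·0+4·0+1·0+4·8 = 32
Y: 4·3 = 12 | 3·0+4·2+1·0+4·1 = 12
gcd(4,3,4,1,4) = 1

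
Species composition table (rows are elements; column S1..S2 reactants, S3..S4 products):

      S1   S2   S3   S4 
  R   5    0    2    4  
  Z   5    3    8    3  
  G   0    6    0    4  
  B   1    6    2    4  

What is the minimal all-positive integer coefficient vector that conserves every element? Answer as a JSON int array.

Coefficients: [6, 4, 3, 6]

R: 6·5+4·0 = 30 | 3·2+6·4 = 30
Z: 6·5+4·3 = 42 | 3·8+6·3 = 42
G: 6·0+4·6 = 24 | 3·0+6·4 = 24
B: 6·1+4·6 = 30 | 3·2+6·4 = 30
gcd(6,4,3,6) = 1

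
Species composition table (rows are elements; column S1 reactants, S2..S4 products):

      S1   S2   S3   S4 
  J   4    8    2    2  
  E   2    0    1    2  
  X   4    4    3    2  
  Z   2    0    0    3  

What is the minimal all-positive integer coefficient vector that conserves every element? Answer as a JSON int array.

Coefficients: [6, 1, 4, 4]

J: 6·4 = 24 | 1·8+4·2+4·2 = 24
E: 6·2 = 12 | 1·0+4·1+4·2 = 12
X: 6·4 = 24 | 1·4+4·3+4·2 = 24
Z: 6·2 = 12 | 1·0+4·0+4·3 = 12
gcd(6,1,4,4) = 1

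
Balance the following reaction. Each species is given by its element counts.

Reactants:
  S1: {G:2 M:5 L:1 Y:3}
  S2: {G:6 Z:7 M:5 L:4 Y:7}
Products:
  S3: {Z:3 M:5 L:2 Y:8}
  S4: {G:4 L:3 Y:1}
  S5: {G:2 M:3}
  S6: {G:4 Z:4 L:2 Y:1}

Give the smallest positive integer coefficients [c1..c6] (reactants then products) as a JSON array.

Coefficients: [3, 4, 4, 1, 5, 4]

G: 3·2+4·6 = 30 | 4·0+1·4+5·2+4·4 = 30
Z: 3·0+4·7 = 28 | 4·3+1·0+5·0+4·4 = 28
M: 3·5+4·5 = 35 | 4·5+1·0+5·3+4·0 = 35
L: 3·1+4·4 = 19 | 4·2+1·3+5·0+4·2 = 19
Y: 3·3+4·7 = 37 | 4·8+1·1+5·0+4·1 = 37
gcd(3,4,4,1,5,4) = 1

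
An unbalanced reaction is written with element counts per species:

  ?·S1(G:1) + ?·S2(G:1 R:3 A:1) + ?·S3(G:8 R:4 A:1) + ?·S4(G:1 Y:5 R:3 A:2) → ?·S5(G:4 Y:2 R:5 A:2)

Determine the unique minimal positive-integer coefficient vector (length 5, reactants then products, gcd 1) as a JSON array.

Coefficients: [5, 5, 1, 2, 5]

G: 5·1+5·1+1·8+2·1 = 20 | 5·4 = 20
Y: 5·0+5·0+1·0+2·5 = 10 | 5·2 = 10
R: 5·0+5·3+1·4+2·3 = 25 | 5·5 = 25
A: 5·0+5·1+1·1+2·2 = 10 | 5·2 = 10
gcd(5,5,1,2,5) = 1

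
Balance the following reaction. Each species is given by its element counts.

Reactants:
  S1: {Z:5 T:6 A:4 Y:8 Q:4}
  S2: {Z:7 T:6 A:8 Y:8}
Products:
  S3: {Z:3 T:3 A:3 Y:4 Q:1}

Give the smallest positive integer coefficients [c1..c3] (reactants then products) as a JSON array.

Z: 1·5+1·7 = 12 | 4·3 = 12
T: 1·6+1·6 = 12 | 4·3 = 12
A: 1·4+1·8 = 12 | 4·3 = 12
Y: 1·8+1·8 = 16 | 4·4 = 16
Q: 1·4+1·0 = 4 | 4·1 = 4
gcd(1,1,4) = 1

Coefficients: [1, 1, 4]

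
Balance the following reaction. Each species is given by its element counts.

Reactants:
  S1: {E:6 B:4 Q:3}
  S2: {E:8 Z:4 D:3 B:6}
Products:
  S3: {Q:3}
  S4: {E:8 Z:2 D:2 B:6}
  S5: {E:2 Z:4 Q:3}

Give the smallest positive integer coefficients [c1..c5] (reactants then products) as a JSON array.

E: 3·6+4·8 = 50 | 2·0+6·8+1·2 = 50
Z: 3·0+4·4 = 16 | 2·0+6·2+1·4 = 16
D: 3·0+4·3 = 12 | 2·0+6·2+1·0 = 12
B: 3·4+4·6 = 36 | 2·0+6·6+1·0 = 36
Q: 3·3+4·0 = 9 | 2·3+6·0+1·3 = 9
gcd(3,4,2,6,1) = 1

Coefficients: [3, 4, 2, 6, 1]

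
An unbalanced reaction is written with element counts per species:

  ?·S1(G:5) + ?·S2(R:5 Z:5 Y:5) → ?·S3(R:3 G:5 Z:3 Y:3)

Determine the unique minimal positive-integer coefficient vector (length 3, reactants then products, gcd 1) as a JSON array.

Coefficients: [5, 3, 5]

R: 5·0+3·5 = 15 | 5·3 = 15
G: 5·5+3·0 = 25 | 5·5 = 25
Z: 5·0+3·5 = 15 | 5·3 = 15
Y: 5·0+3·5 = 15 | 5·3 = 15
gcd(5,3,5) = 1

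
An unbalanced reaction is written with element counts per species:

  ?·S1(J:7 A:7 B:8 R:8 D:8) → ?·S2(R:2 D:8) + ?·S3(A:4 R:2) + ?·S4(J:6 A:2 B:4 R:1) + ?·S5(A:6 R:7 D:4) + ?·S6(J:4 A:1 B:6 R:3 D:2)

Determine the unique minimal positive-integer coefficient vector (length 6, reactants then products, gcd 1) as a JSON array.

Coefficients: [6, 4, 6, 3, 1, 6]

J: 6·7 = 42 | 4·0+6·0+3·6+1·0+6·4 = 42
A: 6·7 = 42 | 4·0+6·4+3·2+1·6+6·1 = 42
B: 6·8 = 48 | 4·0+6·0+3·4+1·0+6·6 = 48
R: 6·8 = 48 | 4·2+6·2+3·1+1·7+6·3 = 48
D: 6·8 = 48 | 4·8+6·0+3·0+1·4+6·2 = 48
gcd(6,4,6,3,1,6) = 1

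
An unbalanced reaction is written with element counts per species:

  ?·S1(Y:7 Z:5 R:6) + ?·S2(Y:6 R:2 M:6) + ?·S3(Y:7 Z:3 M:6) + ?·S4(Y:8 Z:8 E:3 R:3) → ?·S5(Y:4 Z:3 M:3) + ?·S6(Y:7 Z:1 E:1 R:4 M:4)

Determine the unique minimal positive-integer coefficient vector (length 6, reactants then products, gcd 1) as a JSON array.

Y: 1·7+6·6+1·7+2·8 = 66 | 6·4+6·7 = 66
Z: 1·5+6·0+1·3+2·8 = 24 | 6·3+6·1 = 24
E: 1·0+6·0+1·0+2·3 = 6 | 6·0+6·1 = 6
R: 1·6+6·2+1·0+2·3 = 24 | 6·0+6·4 = 24
M: 1·0+6·6+1·6+2·0 = 42 | 6·3+6·4 = 42
gcd(1,6,1,2,6,6) = 1

Coefficients: [1, 6, 1, 2, 6, 6]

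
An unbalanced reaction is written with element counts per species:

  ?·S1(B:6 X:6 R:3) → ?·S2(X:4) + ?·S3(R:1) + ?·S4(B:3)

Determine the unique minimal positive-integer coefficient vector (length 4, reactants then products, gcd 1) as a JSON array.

B: 2·6 = 12 | 3·0+6·0+4·3 = 12
X: 2·6 = 12 | 3·4+6·0+4·0 = 12
R: 2·3 = 6 | 3·0+6·1+4·0 = 6
gcd(2,3,6,4) = 1

Coefficients: [2, 3, 6, 4]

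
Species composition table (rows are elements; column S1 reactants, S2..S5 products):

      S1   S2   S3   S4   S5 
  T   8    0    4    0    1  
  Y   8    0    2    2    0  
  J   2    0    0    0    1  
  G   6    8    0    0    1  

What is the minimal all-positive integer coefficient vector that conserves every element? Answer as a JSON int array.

Coefficients: [2, 1, 3, 5, 4]

T: 2·8 = 16 | 1·0+3·4+5·0+4·1 = 16
Y: 2·8 = 16 | 1·0+3·2+5·2+4·0 = 16
J: 2·2 = 4 | 1·0+3·0+5·0+4·1 = 4
G: 2·6 = 12 | 1·8+3·0+5·0+4·1 = 12
gcd(2,1,3,5,4) = 1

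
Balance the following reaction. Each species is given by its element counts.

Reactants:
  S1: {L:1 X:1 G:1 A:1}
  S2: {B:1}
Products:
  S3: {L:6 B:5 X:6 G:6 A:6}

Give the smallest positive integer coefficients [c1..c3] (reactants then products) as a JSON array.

L: 6·1+5·0 = 6 | 1·6 = 6
B: 6·0+5·1 = 5 | 1·5 = 5
X: 6·1+5·0 = 6 | 1·6 = 6
G: 6·1+5·0 = 6 | 1·6 = 6
A: 6·1+5·0 = 6 | 1·6 = 6
gcd(6,5,1) = 1

Coefficients: [6, 5, 1]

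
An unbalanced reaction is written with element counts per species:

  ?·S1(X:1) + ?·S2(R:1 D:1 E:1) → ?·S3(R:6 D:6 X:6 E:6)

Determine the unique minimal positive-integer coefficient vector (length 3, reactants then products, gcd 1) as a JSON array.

Coefficients: [6, 6, 1]

R: 6·0+6·1 = 6 | 1·6 = 6
D: 6·0+6·1 = 6 | 1·6 = 6
X: 6·1+6·0 = 6 | 1·6 = 6
E: 6·0+6·1 = 6 | 1·6 = 6
gcd(6,6,1) = 1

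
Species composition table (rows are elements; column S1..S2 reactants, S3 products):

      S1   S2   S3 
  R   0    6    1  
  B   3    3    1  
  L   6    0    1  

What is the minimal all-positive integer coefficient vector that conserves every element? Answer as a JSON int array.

R: 1·0+1·6 = 6 | 6·1 = 6
B: 1·3+1·3 = 6 | 6·1 = 6
L: 1·6+1·0 = 6 | 6·1 = 6
gcd(1,1,6) = 1

Coefficients: [1, 1, 6]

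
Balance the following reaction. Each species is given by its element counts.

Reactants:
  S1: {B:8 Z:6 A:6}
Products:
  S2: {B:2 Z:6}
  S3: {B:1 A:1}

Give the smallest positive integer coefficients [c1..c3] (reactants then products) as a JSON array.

Coefficients: [1, 1, 6]

B: 1·8 = 8 | 1·2+6·1 = 8
Z: 1·6 = 6 | 1·6+6·0 = 6
A: 1·6 = 6 | 1·0+6·1 = 6
gcd(1,1,6) = 1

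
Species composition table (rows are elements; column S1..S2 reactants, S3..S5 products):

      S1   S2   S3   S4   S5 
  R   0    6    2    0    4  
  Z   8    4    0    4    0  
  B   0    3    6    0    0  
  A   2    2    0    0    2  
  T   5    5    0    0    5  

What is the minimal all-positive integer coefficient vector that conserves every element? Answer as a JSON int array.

Coefficients: [1, 4, 2, 6, 5]

R: 1·0+4·6 = 24 | 2·2+6·0+5·4 = 24
Z: 1·8+4·4 = 24 | 2·0+6·4+5·0 = 24
B: 1·0+4·3 = 12 | 2·6+6·0+5·0 = 12
A: 1·2+4·2 = 10 | 2·0+6·0+5·2 = 10
T: 1·5+4·5 = 25 | 2·0+6·0+5·5 = 25
gcd(1,4,2,6,5) = 1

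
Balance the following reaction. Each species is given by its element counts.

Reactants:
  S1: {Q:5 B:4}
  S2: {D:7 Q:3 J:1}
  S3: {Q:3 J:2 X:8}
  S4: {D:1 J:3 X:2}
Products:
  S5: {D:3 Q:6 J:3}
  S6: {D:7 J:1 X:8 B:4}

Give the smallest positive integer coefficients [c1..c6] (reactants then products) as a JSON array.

D: 3·0+5·7+2·0+4·1 = 39 | 6·3+3·7 = 39
Q: 3·5+5·3+2·3+4·0 = 36 | 6·6+3·0 = 36
J: 3·0+5·1+2·2+4·3 = 21 | 6·3+3·1 = 21
X: 3·0+5·0+2·8+4·2 = 24 | 6·0+3·8 = 24
B: 3·4+5·0+2·0+4·0 = 12 | 6·0+3·4 = 12
gcd(3,5,2,4,6,3) = 1

Coefficients: [3, 5, 2, 4, 6, 3]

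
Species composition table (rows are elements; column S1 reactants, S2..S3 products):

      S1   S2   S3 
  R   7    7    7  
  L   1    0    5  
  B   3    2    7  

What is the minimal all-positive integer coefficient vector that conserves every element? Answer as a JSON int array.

R: 5·7 = 35 | 4·7+1·7 = 35
L: 5·1 = 5 | 4·0+1·5 = 5
B: 5·3 = 15 | 4·2+1·7 = 15
gcd(5,4,1) = 1

Coefficients: [5, 4, 1]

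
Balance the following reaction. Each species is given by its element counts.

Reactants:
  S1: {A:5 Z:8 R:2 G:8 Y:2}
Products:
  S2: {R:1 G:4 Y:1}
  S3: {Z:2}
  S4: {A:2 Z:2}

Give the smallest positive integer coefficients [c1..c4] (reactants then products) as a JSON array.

Coefficients: [2, 4, 3, 5]

A: 2·5 = 10 | 4·0+3·0+5·2 = 10
Z: 2·8 = 16 | 4·0+3·2+5·2 = 16
R: 2·2 = 4 | 4·1+3·0+5·0 = 4
G: 2·8 = 16 | 4·4+3·0+5·0 = 16
Y: 2·2 = 4 | 4·1+3·0+5·0 = 4
gcd(2,4,3,5) = 1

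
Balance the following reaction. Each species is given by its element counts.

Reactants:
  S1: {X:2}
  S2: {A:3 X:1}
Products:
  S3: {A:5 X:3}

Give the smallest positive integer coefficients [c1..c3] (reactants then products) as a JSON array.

Coefficients: [2, 5, 3]

A: 2·0+5·3 = 15 | 3·5 = 15
X: 2·2+5·1 = 9 | 3·3 = 9
gcd(2,5,3) = 1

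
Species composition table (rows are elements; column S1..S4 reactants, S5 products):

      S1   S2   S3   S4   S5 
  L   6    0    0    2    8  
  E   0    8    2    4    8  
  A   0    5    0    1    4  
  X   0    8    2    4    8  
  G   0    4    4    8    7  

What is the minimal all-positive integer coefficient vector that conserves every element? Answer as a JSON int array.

Coefficients: [5, 3, 2, 1, 4]

L: 5·6+3·0+2·0+1·2 = 32 | 4·8 = 32
E: 5·0+3·8+2·2+1·4 = 32 | 4·8 = 32
A: 5·0+3·5+2·0+1·1 = 16 | 4·4 = 16
X: 5·0+3·8+2·2+1·4 = 32 | 4·8 = 32
G: 5·0+3·4+2·4+1·8 = 28 | 4·7 = 28
gcd(5,3,2,1,4) = 1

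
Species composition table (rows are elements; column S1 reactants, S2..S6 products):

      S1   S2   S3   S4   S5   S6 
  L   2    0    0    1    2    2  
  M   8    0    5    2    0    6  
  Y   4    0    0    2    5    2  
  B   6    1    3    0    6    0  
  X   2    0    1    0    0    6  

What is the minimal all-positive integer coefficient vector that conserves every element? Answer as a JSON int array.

L: 6·2 = 12 | 6·0+6·0+6·1+2·2+1·2 = 12
M: 6·8 = 48 | 6·0+6·5+6·2+2·0+1·6 = 48
Y: 6·4 = 24 | 6·0+6·0+6·2+2·5+1·2 = 24
B: 6·6 = 36 | 6·1+6·3+6·0+2·6+1·0 = 36
X: 6·2 = 12 | 6·0+6·1+6·0+2·0+1·6 = 12
gcd(6,6,6,6,2,1) = 1

Coefficients: [6, 6, 6, 6, 2, 1]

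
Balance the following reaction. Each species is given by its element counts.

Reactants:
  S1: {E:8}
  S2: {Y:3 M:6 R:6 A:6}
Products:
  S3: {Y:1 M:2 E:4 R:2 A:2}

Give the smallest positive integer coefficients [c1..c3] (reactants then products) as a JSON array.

Y: 3·0+2·3 = 6 | 6·1 = 6
M: 3·0+2·6 = 12 | 6·2 = 12
E: 3·8+2·0 = 24 | 6·4 = 24
R: 3·0+2·6 = 12 | 6·2 = 12
A: 3·0+2·6 = 12 | 6·2 = 12
gcd(3,2,6) = 1

Coefficients: [3, 2, 6]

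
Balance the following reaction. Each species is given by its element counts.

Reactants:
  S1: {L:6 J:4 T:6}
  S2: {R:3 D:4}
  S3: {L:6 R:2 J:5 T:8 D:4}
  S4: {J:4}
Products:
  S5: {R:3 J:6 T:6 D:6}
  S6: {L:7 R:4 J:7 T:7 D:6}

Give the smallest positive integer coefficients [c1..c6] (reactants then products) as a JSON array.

Coefficients: [1, 6, 6, 5, 2, 6]

L: 1·6+6·0+6·6+5·0 = 42 | 2·0+6·7 = 42
R: 1·0+6·3+6·2+5·0 = 30 | 2·3+6·4 = 30
J: 1·4+6·0+6·5+5·4 = 54 | 2·6+6·7 = 54
T: 1·6+6·0+6·8+5·0 = 54 | 2·6+6·7 = 54
D: 1·0+6·4+6·4+5·0 = 48 | 2·6+6·6 = 48
gcd(1,6,6,5,2,6) = 1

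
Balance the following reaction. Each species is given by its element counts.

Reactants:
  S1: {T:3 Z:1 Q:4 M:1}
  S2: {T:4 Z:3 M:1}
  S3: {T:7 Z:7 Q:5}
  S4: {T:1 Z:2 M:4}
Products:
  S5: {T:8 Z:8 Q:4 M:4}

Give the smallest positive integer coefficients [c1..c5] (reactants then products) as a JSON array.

T: 1·3+3·4+4·7+5·1 = 48 | 6·8 = 48
Z: 1·1+3·3+4·7+5·2 = 48 | 6·8 = 48
Q: 1·4+3·0+4·5+5·0 = 24 | 6·4 = 24
M: 1·1+3·1+4·0+5·4 = 24 | 6·4 = 24
gcd(1,3,4,5,6) = 1

Coefficients: [1, 3, 4, 5, 6]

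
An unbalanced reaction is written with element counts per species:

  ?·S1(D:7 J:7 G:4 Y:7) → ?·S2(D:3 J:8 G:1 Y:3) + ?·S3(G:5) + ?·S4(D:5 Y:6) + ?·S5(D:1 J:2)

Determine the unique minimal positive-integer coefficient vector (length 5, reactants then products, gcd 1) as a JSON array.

Coefficients: [6, 4, 4, 5, 5]

D: 6·7 = 42 | 4·3+4·0+5·5+5·1 = 42
J: 6·7 = 42 | 4·8+4·0+5·0+5·2 = 42
G: 6·4 = 24 | 4·1+4·5+5·0+5·0 = 24
Y: 6·7 = 42 | 4·3+4·0+5·6+5·0 = 42
gcd(6,4,4,5,5) = 1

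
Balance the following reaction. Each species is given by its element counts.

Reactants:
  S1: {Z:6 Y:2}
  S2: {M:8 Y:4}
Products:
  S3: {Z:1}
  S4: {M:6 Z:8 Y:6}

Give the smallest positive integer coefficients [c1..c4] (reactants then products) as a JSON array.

Coefficients: [6, 3, 4, 4]

M: 6·0+3·8 = 24 | 4·0+4·6 = 24
Z: 6·6+3·0 = 36 | 4·1+4·8 = 36
Y: 6·2+3·4 = 24 | 4·0+4·6 = 24
gcd(6,3,4,4) = 1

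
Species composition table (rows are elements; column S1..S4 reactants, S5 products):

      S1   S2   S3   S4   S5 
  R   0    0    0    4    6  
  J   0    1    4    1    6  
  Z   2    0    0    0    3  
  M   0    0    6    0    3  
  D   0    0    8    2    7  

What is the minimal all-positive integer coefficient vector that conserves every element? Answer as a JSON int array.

R: 3·0+5·0+1·0+3·4 = 12 | 2·6 = 12
J: 3·0+5·1+1·4+3·1 = 12 | 2·6 = 12
Z: 3·2+5·0+1·0+3·0 = 6 | 2·3 = 6
M: 3·0+5·0+1·6+3·0 = 6 | 2·3 = 6
D: 3·0+5·0+1·8+3·2 = 14 | 2·7 = 14
gcd(3,5,1,3,2) = 1

Coefficients: [3, 5, 1, 3, 2]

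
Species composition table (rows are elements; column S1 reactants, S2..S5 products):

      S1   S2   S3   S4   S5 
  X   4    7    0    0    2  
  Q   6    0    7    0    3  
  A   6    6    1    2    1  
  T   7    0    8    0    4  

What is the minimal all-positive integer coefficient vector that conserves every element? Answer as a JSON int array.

Coefficients: [4, 2, 3, 4, 1]

X: 4·4 = 16 | 2·7+3·0+4·0+1·2 = 16
Q: 4·6 = 24 | 2·0+3·7+4·0+1·3 = 24
A: 4·6 = 24 | 2·6+3·1+4·2+1·1 = 24
T: 4·7 = 28 | 2·0+3·8+4·0+1·4 = 28
gcd(4,2,3,4,1) = 1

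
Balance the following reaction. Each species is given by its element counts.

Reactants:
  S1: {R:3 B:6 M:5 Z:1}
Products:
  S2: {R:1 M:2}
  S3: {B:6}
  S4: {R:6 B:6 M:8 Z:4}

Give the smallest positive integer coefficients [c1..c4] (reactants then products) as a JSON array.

Coefficients: [4, 6, 3, 1]

R: 4·3 = 12 | 6·1+3·0+1·6 = 12
B: 4·6 = 24 | 6·0+3·6+1·6 = 24
M: 4·5 = 20 | 6·2+3·0+1·8 = 20
Z: 4·1 = 4 | 6·0+3·0+1·4 = 4
gcd(4,6,3,1) = 1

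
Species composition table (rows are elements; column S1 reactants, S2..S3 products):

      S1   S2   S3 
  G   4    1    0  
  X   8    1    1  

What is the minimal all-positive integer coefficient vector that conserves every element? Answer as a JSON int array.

G: 1·4 = 4 | 4·1+4·0 = 4
X: 1·8 = 8 | 4·1+4·1 = 8
gcd(1,4,4) = 1

Coefficients: [1, 4, 4]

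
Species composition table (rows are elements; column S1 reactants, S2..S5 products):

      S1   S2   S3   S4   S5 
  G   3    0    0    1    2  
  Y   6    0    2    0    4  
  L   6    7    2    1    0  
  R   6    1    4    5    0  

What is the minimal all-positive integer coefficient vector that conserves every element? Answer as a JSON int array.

Coefficients: [5, 3, 3, 3, 6]

G: 5·3 = 15 | 3·0+3·0+3·1+6·2 = 15
Y: 5·6 = 30 | 3·0+3·2+3·0+6·4 = 30
L: 5·6 = 30 | 3·7+3·2+3·1+6·0 = 30
R: 5·6 = 30 | 3·1+3·4+3·5+6·0 = 30
gcd(5,3,3,3,6) = 1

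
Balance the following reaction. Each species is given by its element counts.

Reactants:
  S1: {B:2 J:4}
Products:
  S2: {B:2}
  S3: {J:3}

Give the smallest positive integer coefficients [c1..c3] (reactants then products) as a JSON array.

B: 3·2 = 6 | 3·2+4·0 = 6
J: 3·4 = 12 | 3·0+4·3 = 12
gcd(3,3,4) = 1

Coefficients: [3, 3, 4]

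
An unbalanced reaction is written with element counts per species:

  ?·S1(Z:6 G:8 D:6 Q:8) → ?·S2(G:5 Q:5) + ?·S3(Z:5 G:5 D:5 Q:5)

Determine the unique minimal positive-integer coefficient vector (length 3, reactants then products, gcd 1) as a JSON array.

Coefficients: [5, 2, 6]

Z: 5·6 = 30 | 2·0+6·5 = 30
G: 5·8 = 40 | 2·5+6·5 = 40
D: 5·6 = 30 | 2·0+6·5 = 30
Q: 5·8 = 40 | 2·5+6·5 = 40
gcd(5,2,6) = 1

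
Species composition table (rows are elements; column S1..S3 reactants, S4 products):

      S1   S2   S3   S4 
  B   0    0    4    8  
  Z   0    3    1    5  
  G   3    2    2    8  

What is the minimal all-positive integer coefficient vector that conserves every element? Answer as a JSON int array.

B: 2·0+3·0+6·4 = 24 | 3·8 = 24
Z: 2·0+3·3+6·1 = 15 | 3·5 = 15
G: 2·3+3·2+6·2 = 24 | 3·8 = 24
gcd(2,3,6,3) = 1

Coefficients: [2, 3, 6, 3]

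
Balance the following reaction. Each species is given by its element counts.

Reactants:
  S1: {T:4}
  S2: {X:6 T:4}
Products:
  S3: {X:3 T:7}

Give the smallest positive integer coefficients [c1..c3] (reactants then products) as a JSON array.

Coefficients: [5, 2, 4]

X: 5·0+2·6 = 12 | 4·3 = 12
T: 5·4+2·4 = 28 | 4·7 = 28
gcd(5,2,4) = 1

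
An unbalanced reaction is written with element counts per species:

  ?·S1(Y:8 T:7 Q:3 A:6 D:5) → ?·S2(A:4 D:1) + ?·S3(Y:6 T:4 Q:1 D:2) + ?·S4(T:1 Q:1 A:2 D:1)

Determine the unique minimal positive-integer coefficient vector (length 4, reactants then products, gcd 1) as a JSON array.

Coefficients: [3, 2, 4, 5]

Y: 3·8 = 24 | 2·0+4·6+5·0 = 24
T: 3·7 = 21 | 2·0+4·4+5·1 = 21
Q: 3·3 = 9 | 2·0+4·1+5·1 = 9
A: 3·6 = 18 | 2·4+4·0+5·2 = 18
D: 3·5 = 15 | 2·1+4·2+5·1 = 15
gcd(3,2,4,5) = 1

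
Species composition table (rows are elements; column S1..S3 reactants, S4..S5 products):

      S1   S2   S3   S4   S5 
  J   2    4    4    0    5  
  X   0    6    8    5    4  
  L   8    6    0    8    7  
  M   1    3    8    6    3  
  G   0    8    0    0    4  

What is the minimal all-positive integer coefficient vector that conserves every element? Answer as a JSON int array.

J: 5·2+3·4+2·4 = 30 | 2·0+6·5 = 30
X: 5·0+3·6+2·8 = 34 | 2·5+6·4 = 34
L: 5·8+3·6+2·0 = 58 | 2·8+6·7 = 58
M: 5·1+3·3+2·8 = 30 | 2·6+6·3 = 30
G: 5·0+3·8+2·0 = 24 | 2·0+6·4 = 24
gcd(5,3,2,2,6) = 1

Coefficients: [5, 3, 2, 2, 6]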